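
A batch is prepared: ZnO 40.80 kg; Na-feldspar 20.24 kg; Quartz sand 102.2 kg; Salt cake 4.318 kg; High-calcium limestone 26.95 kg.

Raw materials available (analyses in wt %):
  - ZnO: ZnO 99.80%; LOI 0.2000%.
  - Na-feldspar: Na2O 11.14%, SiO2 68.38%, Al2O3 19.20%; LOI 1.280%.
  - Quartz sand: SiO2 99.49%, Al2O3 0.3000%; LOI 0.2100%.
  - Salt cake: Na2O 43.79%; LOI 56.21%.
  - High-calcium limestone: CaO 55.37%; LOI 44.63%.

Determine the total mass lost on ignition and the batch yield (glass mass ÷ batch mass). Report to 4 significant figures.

LOI loss = 15.01 kg; glass = 179.5 kg; yield = 92.28%

The working math maintains full float precision at all times; working values are rounded off to 4 significant figures when quoted. Each reported number is rounded exactly once. The derived quantities are rebuilt in full float precision (LOI, net glass mass, the yield, the totals, five oxide percentages) from the batch weights at 179.5 kg of glass, as written in the problem or answer text.
Per-material ignition loss:
  ZnO: 40.80 × 0.002000 = 0.08160 kg
  Na-feldspar: 20.24 × 0.01280 = 0.2591 kg
  Quartz sand: 102.2 × 0.002100 = 0.2146 kg
  Salt cake: 4.318 × 0.5621 = 2.427 kg
  High-calcium limestone: 26.95 × 0.4463 = 12.03 kg
Total LOI = 15.01 kg
Glass = batch − LOI = 194.5 − 15.01 = 179.5 kg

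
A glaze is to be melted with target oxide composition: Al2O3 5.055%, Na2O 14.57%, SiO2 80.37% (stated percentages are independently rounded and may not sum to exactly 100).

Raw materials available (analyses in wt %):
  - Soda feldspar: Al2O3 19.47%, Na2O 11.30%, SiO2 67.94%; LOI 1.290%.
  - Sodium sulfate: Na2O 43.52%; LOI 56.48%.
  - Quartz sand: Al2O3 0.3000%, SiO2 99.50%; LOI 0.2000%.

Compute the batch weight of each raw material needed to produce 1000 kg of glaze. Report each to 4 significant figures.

Batch per 1000 kg glaze:
  Soda feldspar: 249.8 kg
  Sodium sulfate: 269.9 kg
  Quartz sand: 637.2 kg
Total batch = 1157 kg; LOI loss = 156.9 kg; yield = 86.43%

Values along the way are displayed (rounded to 4 significant figures) alongside each step. Each numeric step holds exact precision in all steps; exactly one rounding is applied to each reported result; derived quantities, including the yield, ignition loss, three oxide percentages, glass mass, the totals, are rebuilt starting from the weights at 1000 kg of glass at full precision, as they appear in the problem or the answer.
Oxide mass targets, per 1000 kg glaze:
  Al2O3: 5.055% × 1000 = 50.55 kg
  Na2O: 14.57% × 1000 = 145.7 kg
  SiO2: 80.37% × 1000 = 803.7 kg
A balance pass over the oxides, with the batch weights as given, at the basis given (sums match the target masses up to rounding of the answer):
  Al2O3: 249.8·0.1947 + 637.2·0.003000 = 50.55 kg (target 50.55 kg)
  Na2O: 249.8·0.1130 + 269.9·0.4352 = 145.7 kg (target 145.7 kg)
  SiO2: 249.8·0.6794 + 637.2·0.9950 = 803.7 kg (target 803.7 kg)
Glass-mass closure: the batch minus its LOI: 1000 kg (oxide target masses add up to 1000 kg; stated basis 1000 kg — differing by rounding only).
Batch total: Σ batch = 1157 kg; the LOI term Σ batch·LOI equals 156.9 kg; the yield ratio, glass ÷ batch: 86.43%.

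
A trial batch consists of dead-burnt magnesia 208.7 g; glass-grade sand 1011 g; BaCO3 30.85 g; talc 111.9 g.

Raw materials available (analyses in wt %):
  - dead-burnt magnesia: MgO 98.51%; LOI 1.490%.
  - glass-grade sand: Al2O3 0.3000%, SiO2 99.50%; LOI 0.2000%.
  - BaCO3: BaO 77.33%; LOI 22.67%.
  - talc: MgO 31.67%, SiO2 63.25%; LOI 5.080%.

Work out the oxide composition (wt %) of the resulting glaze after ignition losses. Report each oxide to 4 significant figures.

In-progress results are printed (rounded to four significant digits) on the page. All arithmetic maintains full precision at every stage — a single rounding finalizes every reported figure — all derived quantities (the yield, the four compositions, net glass mass, the totals, LOI) are computed from the batch weights per 1345 g of glass in full precision as they appear in the question or the answer.
Mass of each oxide from the mix:
  Al2O3: 1011·0.003000 = 3.033 g
  BaO: 30.85·0.7733 = 23.86 g
  MgO: 208.7·0.9851 + 111.9·0.3167 = 241.0 g
  SiO2: 1011·0.9950 + 111.9·0.6325 = 1077 g
LOI: 208.7·0.01490 + 1011·0.002000 + 30.85·0.2267 + 111.9·0.05080 = 17.81 g
The glass mass, total less LOI, = 1362 − 17.81 = 1345 g (= the summed oxide contributions)
wt %: oxide over glass, times 100

Glass mass = 1345 g (batch 1362 − LOI 17.81).
Composition: Al2O3 0.2256%, BaO 1.774%, MgO 17.93%, SiO2 80.08%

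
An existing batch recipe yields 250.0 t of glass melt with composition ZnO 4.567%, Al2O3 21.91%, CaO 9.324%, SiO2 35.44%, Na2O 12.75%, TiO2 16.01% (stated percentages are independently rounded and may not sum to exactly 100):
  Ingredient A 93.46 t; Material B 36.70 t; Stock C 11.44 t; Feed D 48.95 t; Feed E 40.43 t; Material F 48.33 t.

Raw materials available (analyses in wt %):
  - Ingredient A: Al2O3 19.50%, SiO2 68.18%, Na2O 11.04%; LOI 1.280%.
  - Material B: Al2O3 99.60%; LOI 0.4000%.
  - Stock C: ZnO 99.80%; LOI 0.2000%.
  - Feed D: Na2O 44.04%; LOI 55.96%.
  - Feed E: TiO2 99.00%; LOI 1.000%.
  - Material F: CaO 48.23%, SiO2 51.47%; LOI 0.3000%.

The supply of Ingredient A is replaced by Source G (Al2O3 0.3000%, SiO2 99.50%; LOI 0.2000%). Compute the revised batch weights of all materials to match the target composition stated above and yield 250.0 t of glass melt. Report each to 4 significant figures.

Mid-chain values are displayed, with 4-significant-digit rounding, alongside each step — the whole derivation keeps exact precision throughout. A single rounding completes every reported figure. Derived quantities, which include the six compositions, net glass mass, totals, LOI, yield, are carried in full float precision, exactly as shown in the question or the answer, using the weight values per 250.0 t of glass.
The oxide mass targets at 250.0 t glass melt:
  ZnO: 4.567% × 250.0 = 11.42 t
  Al2O3: 21.91% × 250.0 = 54.78 t
  CaO: 9.324% × 250.0 = 23.31 t
  SiO2: 35.44% × 250.0 = 88.60 t
  Na2O: 12.75% × 250.0 = 31.88 t
  TiO2: 16.01% × 250.0 = 40.03 t
Checking each oxide sum on the weights just shown, versus the basis set out (sums match the target masses once rounding is allowed for):
  ZnO: 11.44·0.9980 = 11.42 t (target 11.42 t)
  Al2O3: 64.04·0.003000 + 54.80·0.9960 = 54.77 t (target 54.78 t)
  CaO: 48.33·0.4823 = 23.31 t (target 23.31 t)
  SiO2: 64.04·0.9950 + 48.33·0.5147 = 88.60 t (target 88.60 t)
  Na2O: 72.38·0.4404 = 31.88 t (target 31.88 t)
  TiO2: 40.43·0.9900 = 40.03 t (target 40.03 t)
Glass-mass bookkeeping: batch Σ − ignition loss = 250.0 t (summing oxide targets gives 250.0 t; with the basis standing at 250.0 t — deltas are rounding alone).
Batch total: Σ batch = 291.4 t; ignition loss, Σ(batch × LOI) = 41.42 t; glass ÷ batch gives a yield of 85.79%.

Revised batch per 250.0 t glass melt:
  Source G: 64.04 t
  Material B: 54.80 t
  Stock C: 11.44 t
  Feed D: 72.38 t
  Feed E: 40.43 t
  Material F: 48.33 t
Total batch = 291.4 t; LOI loss = 41.42 t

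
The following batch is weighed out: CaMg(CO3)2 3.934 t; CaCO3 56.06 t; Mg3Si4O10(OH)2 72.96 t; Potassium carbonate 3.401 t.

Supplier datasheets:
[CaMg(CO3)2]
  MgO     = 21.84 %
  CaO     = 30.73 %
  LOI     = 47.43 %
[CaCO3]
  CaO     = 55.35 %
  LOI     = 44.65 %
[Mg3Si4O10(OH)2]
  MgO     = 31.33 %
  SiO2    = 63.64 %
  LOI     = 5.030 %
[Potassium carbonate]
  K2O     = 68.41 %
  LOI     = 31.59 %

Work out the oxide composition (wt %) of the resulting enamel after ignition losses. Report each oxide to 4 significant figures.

The intermediate values are displayed rounded off to 4 significant figures in the printout — all internal work maintains exact precision through the solve. Each reported number is rounded exactly once — all derived quantities, which include LOI, four oxide percentages, the totals, the yield, glass mass, are re-derived at full precision, as quoted within the problem or answer text, from the weighed amounts for 104.7 t of glass.
Delivered oxide masses:
  K2O: 3.401·0.6841 = 2.327 t
  MgO: 3.934·0.2184 + 72.96·0.3133 = 23.72 t
  CaO: 3.934·0.3073 + 56.06·0.5535 = 32.24 t
  SiO2: 72.96·0.6364 = 46.43 t
LOI: 3.934·0.4743 + 56.06·0.4465 + 72.96·0.05030 + 3.401·0.3159 = 31.64 t
Glass = total batch minus LOI = 136.4 − 31.64 = 104.7 t (the oxide masses sum to this)
wt %: oxide over glass, times 100

Glass mass = 104.7 t (batch 136.4 − LOI 31.64).
Composition: K2O 2.222%, MgO 22.65%, CaO 30.79%, SiO2 44.34%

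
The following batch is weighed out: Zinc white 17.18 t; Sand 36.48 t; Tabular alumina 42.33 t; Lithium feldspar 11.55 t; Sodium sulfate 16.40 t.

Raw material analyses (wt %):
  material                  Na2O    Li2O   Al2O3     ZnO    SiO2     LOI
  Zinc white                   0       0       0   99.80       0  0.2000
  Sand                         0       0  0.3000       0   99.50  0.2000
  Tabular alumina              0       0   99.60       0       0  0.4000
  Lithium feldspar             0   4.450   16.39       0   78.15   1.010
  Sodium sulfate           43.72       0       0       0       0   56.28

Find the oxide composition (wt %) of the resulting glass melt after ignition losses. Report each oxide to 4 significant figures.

Glass mass = 114.3 t (batch 123.9 − LOI 9.623).
Composition: Na2O 6.272%, Li2O 0.4496%, Al2O3 38.63%, ZnO 15.00%, SiO2 39.65%

All arithmetic keeps full float precision end to end — intermediates appear, rounded to four significant digits, as written — exactly one rounding lands on every reported number. The derived quantities, including net glass mass, five oxide percentages, totals, LOI, the yield, are re-derived using the weight values per 114.3 t of glass at full precision, exactly as printed in problem or answer.
Oxide masses out of the charge:
  Na2O: 16.40·0.4372 = 7.170 t
  Li2O: 11.55·0.04450 = 0.5140 t
  Al2O3: 36.48·0.003000 + 42.33·0.9960 + 11.55·0.1639 = 44.16 t
  ZnO: 17.18·0.9980 = 17.15 t
  SiO2: 36.48·0.9950 + 11.55·0.7815 = 45.32 t
LOI: 17.18·0.002000 + 36.48·0.002000 + 42.33·0.004000 + 11.55·0.01010 + 16.40·0.5628 = 9.623 t
Glass mass = batch − LOI = 123.9 − 9.623 = 114.3 t (equal to the oxide-mass sum)
percent share: oxide ÷ glass, ×100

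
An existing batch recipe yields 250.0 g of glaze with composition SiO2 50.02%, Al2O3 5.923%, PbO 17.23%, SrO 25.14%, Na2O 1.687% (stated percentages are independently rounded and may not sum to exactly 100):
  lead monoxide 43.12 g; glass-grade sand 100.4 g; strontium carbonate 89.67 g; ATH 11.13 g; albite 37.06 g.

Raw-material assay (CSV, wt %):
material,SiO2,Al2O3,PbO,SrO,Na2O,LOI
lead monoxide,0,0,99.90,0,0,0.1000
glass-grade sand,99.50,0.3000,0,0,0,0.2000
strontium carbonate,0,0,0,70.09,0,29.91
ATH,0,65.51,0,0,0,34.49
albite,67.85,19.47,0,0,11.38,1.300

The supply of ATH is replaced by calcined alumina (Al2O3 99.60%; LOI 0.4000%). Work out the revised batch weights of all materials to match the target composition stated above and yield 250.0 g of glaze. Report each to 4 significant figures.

Revised batch per 250.0 g glaze:
  lead monoxide: 43.12 g
  glass-grade sand: 100.4 g
  strontium carbonate: 89.67 g
  calcined alumina: 7.320 g
  albite: 37.06 g
Total batch = 277.6 g; LOI loss = 27.58 g

All arithmetic holds exact precision at every stage — in-progress results are displayed with 4-significant-figure rounding across the worked steps; exactly one rounding lands on each reported number — the derived quantities (glass mass, the five compositions, yield, the totals, LOI) are recomputed in exact precision from the batch weights on 250.0 g of glass, as set out in question or answer.
Per-oxide target masses for 250.0 g glaze:
  SiO2: 50.02% × 250.0 = 125.0 g
  Al2O3: 5.923% × 250.0 = 14.81 g
  PbO: 17.23% × 250.0 = 43.08 g
  SrO: 25.14% × 250.0 = 62.85 g
  Na2O: 1.687% × 250.0 = 4.218 g
A balance pass over the oxides, working from each reported weight, against the basis in use (delivered sums recover each target given rounding of the digits):
  SiO2: 100.4·0.9950 + 37.06·0.6785 = 125.0 g (target 125.0 g)
  Al2O3: 100.4·0.003000 + 7.320·0.9960 + 37.06·0.1947 = 14.81 g (target 14.81 g)
  PbO: 43.12·0.9990 = 43.08 g (target 43.08 g)
  SrO: 89.67·0.7009 = 62.85 g (target 62.85 g)
  Na2O: 37.06·0.1138 = 4.217 g (target 4.218 g)
Mass balance on the glass: whole batch net of LOI = 250.0 g (summing oxide targets gives 250.0 g; against the stated basis, 250.0 g — any gap is answer rounding).
Batch grand total — Σ batch = 277.6 g; LOI removed, Σ of batch·LOI: 27.58 g; glass ÷ batch gives a yield of 90.07%.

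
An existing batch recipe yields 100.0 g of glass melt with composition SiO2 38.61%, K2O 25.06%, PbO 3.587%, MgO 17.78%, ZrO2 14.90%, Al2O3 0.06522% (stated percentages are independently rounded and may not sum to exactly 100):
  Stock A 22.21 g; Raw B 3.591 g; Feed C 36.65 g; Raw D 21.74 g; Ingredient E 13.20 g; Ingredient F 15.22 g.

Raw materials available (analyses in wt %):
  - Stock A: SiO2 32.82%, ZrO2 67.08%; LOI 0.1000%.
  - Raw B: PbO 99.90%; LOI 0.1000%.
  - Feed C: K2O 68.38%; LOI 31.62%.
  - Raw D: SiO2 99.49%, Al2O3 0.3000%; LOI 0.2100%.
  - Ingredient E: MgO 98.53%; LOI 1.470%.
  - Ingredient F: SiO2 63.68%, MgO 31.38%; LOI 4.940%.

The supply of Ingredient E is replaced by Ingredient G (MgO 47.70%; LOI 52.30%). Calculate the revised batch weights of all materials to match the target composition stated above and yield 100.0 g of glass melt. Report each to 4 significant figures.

Revised batch per 100.0 g glass melt:
  Stock A: 22.21 g
  Raw B: 3.591 g
  Feed C: 36.65 g
  Raw D: 21.74 g
  Ingredient G: 27.26 g
  Ingredient F: 15.22 g
Total batch = 126.7 g; LOI loss = 26.67 g

All internal work runs at full precision from start to finish — mid-chain values are displayed, rounded to four significant figures, between the steps — every reported number takes exactly one rounding — all derived quantities are recomputed at exact precision (six oxide percentages, glass mass, the yield, the totals, LOI) from the weighed amounts per 100.0 g of glass as written in the problem or answer text.
Oxide mass targets, per 100.0 g glass melt:
  SiO2: 38.61% × 100.0 = 38.61 g
  K2O: 25.06% × 100.0 = 25.06 g
  PbO: 3.587% × 100.0 = 3.587 g
  MgO: 17.78% × 100.0 = 17.78 g
  ZrO2: 14.90% × 100.0 = 14.90 g
  Al2O3: 0.06522% × 100.0 = 0.06522 g
Per-oxide balance check per the reported batch figures, against the basis in use (summed amounts equal target values inside rounding margins):
  SiO2: 22.21·0.3282 + 21.74·0.9949 + 15.22·0.6368 = 38.61 g (target 38.61 g)
  K2O: 36.65·0.6838 = 25.06 g (target 25.06 g)
  PbO: 3.591·0.9990 = 3.587 g (target 3.587 g)
  MgO: 27.26·0.4770 + 15.22·0.3138 = 17.78 g (target 17.78 g)
  ZrO2: 22.21·0.6708 = 14.90 g (target 14.90 g)
  Al2O3: 21.74·0.003000 = 0.06522 g (target 0.06522 g)
Auditing the glass mass value: whole batch net of LOI = 100.0 g (targets for the oxides total 100.0 g; with the basis standing at 100.0 g — gaps are rounding artifacts).
Adding the batch up: Σ batch = 126.7 g; LOI loss = Σ batch·LOI = 26.67 g; yield = glass ÷ total batch = 78.95%.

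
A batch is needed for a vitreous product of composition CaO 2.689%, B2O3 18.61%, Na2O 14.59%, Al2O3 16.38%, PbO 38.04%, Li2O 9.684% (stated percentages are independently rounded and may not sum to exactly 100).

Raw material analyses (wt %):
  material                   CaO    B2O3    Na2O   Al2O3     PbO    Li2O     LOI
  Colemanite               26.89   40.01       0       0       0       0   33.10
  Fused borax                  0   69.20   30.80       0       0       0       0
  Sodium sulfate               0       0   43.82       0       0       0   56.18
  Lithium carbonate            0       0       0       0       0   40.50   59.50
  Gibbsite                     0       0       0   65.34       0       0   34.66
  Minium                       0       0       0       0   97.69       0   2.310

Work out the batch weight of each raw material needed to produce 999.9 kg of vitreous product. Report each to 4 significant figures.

Batch per 999.9 kg vitreous product:
  Colemanite: 99.99 kg
  Fused borax: 211.1 kg
  Sodium sulfate: 184.5 kg
  Lithium carbonate: 239.1 kg
  Gibbsite: 250.7 kg
  Minium: 389.4 kg
Total batch = 1375 kg; LOI loss = 374.9 kg; yield = 72.73%

All internal work holds exact precision end to end; working values are shown rounded to four significant figures across the worked steps — each reported figure includes exactly one rounding — derived quantities, which include six oxide percentages, the totals, net glass mass, the yield, LOI, are re-derived in full precision, as given in question or answer, using the weight values for 999.9 kg of glass.
Oxide mass targets, per 999.9 kg vitreous product:
  CaO: 2.689% × 999.9 = 26.89 kg
  B2O3: 18.61% × 999.9 = 186.1 kg
  Na2O: 14.59% × 999.9 = 145.9 kg
  Al2O3: 16.38% × 999.9 = 163.8 kg
  PbO: 38.04% × 999.9 = 380.4 kg
  Li2O: 9.684% × 999.9 = 96.83 kg
Checking each oxide sum given the weights on record, against the basis in use (oxide sums agree with the targets once rounding is allowed for):
  CaO: 99.99·0.2689 = 26.89 kg (target 26.89 kg)
  B2O3: 99.99·0.4001 + 211.1·0.6920 = 186.1 kg (target 186.1 kg)
  Na2O: 211.1·0.3080 + 184.5·0.4382 = 145.9 kg (target 145.9 kg)
  Al2O3: 250.7·0.6534 = 163.8 kg (target 163.8 kg)
  PbO: 389.4·0.9769 = 380.4 kg (target 380.4 kg)
  Li2O: 239.1·0.4050 = 96.84 kg (target 96.83 kg)
Mass balance on the glass: the batch minus its LOI: 999.9 kg (oxide target masses add up to 999.8 kg; stated basis 999.9 kg — gaps are rounding artifacts).
Whole-batch sum: Σ batch = 1375 kg; Σ batch·LOI gives LOI loss = 374.9 kg; the yield ratio, glass ÷ batch: 72.73%.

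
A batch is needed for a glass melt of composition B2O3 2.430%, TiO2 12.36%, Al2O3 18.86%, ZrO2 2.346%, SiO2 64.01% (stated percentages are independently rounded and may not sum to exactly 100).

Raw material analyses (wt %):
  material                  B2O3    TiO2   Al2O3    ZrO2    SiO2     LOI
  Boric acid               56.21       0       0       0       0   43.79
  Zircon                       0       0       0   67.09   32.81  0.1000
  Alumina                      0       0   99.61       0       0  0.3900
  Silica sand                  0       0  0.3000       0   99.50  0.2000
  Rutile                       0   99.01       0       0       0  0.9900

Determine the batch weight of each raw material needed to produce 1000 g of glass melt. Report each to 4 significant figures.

Batch per 1000 g glass melt:
  Boric acid: 43.23 g
  Zircon: 34.97 g
  Alumina: 187.4 g
  Silica sand: 631.8 g
  Rutile: 124.8 g
Total batch = 1022 g; LOI loss = 22.20 g; yield = 97.83%

All arithmetic runs at full float precision at every stage. In-progress results appear, rounded to four significant digits, in the printout; each reported value is rounded exactly once; the derived quantities (the totals, net glass mass, five oxide percentages, yield, LOI) are computed at full precision starting from the weights on 1000 g of glass, as given in question or answer.
Target oxide masses per 1000 g glass melt:
  B2O3: 2.430% × 1000 = 24.30 g
  TiO2: 12.36% × 1000 = 123.6 g
  Al2O3: 18.86% × 1000 = 188.6 g
  ZrO2: 2.346% × 1000 = 23.46 g
  SiO2: 64.01% × 1000 = 640.1 g
Checking each oxide sum with the batch weights as given, per the basis as stated (every target is met by its sum given rounding of the digits):
  B2O3: 43.23·0.5621 = 24.30 g (target 24.30 g)
  TiO2: 124.8·0.9901 = 123.6 g (target 123.6 g)
  Al2O3: 187.4·0.9961 + 631.8·0.003000 = 188.6 g (target 188.6 g)
  ZrO2: 34.97·0.6709 = 23.46 g (target 23.46 g)
  SiO2: 34.97·0.3281 + 631.8·0.9950 = 640.1 g (target 640.1 g)
The glass-mass cross-check: total batch − LOI = 1000 g (the Σ of target masses is 1000 g; the stated basis being 1000 g — deltas are rounding alone).
Summing the batch: Σ batch = 1022 g; ignition loss, Σ(batch × LOI) = 22.20 g; yield: glass divided by total = 97.83%.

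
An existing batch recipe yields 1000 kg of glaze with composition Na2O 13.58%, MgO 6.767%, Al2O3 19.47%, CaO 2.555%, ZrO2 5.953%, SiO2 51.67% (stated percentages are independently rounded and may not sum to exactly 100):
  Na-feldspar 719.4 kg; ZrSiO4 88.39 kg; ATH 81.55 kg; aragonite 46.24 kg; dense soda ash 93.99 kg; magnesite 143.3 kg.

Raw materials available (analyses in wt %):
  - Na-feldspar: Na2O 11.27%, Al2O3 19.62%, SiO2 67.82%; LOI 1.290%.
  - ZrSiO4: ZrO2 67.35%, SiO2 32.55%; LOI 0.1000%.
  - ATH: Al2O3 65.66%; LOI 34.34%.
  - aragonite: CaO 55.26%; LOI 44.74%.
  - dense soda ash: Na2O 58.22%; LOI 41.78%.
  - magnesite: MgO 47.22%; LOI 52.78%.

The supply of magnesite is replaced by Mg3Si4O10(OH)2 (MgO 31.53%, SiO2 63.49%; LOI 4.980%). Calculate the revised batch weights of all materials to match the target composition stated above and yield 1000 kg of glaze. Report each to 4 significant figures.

Revised batch per 1000 kg glaze:
  Na-feldspar: 518.5 kg
  ZrSiO4: 88.39 kg
  ATH: 141.6 kg
  aragonite: 46.24 kg
  dense soda ash: 132.9 kg
  Mg3Si4O10(OH)2: 214.6 kg
Total batch = 1142 kg; LOI loss = 142.3 kg

The whole derivation carries full precision at every stage — values along the way are printed, with 4-significant-digit rounding, in the working; a single rounding produces every reported result. All derived quantities are carried in full float precision (ignition loss, the totals, six oxide percentages, net glass mass, yield) using the weight values for 1000 kg of glass as written in the question or the answer.
Oxide-by-oxide targets in 1000 kg glaze:
  Na2O: 13.58% × 1000 = 135.8 kg
  MgO: 6.767% × 1000 = 67.67 kg
  Al2O3: 19.47% × 1000 = 194.7 kg
  CaO: 2.555% × 1000 = 25.55 kg
  ZrO2: 5.953% × 1000 = 59.53 kg
  SiO2: 51.67% × 1000 = 516.7 kg
Sums-versus-targets review per the reported batch figures, for the quoted basis mass (summed amounts equal target values up to rounding of the answer):
  Na2O: 518.5·0.1127 + 132.9·0.5822 = 135.8 kg (target 135.8 kg)
  MgO: 214.6·0.3153 = 67.66 kg (target 67.67 kg)
  Al2O3: 518.5·0.1962 + 141.6·0.6566 = 194.7 kg (target 194.7 kg)
  CaO: 46.24·0.5526 = 25.55 kg (target 25.55 kg)
  ZrO2: 88.39·0.6735 = 59.53 kg (target 59.53 kg)
  SiO2: 518.5·0.6782 + 88.39·0.3255 + 214.6·0.6349 = 516.7 kg (target 516.7 kg)
Glass mass check: Σ batch − LOI loss = 999.9 kg (the targets, summed, come to 1000 kg; stated basis 1000 kg — rounding explains the deltas).
Adding the batch up: Σ batch = 1142 kg; loss to ignition Σ batch·LOI = 142.3 kg; yield = glass ÷ total batch = 87.54%.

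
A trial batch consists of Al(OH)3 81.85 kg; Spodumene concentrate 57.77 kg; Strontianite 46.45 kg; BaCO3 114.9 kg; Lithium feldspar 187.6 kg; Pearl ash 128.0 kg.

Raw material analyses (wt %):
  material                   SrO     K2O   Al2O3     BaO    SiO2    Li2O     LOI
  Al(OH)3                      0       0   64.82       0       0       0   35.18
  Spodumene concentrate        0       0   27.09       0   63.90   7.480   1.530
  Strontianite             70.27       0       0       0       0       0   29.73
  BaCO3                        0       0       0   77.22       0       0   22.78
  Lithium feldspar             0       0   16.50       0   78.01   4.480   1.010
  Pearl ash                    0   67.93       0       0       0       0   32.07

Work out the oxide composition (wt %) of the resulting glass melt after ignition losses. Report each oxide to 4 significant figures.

Every computation carries full float precision throughout — working values are displayed, rounded to 4 significant figures, when written out — exactly one rounding goes into every reported figure. Derived quantities (six oxide percentages, LOI, net glass mass, totals, yield) are carried from the weighed amounts at 504.0 kg of glass in full float precision, precisely as stated by problem or answer.
Mass of each oxide from the mix:
  SrO: 46.45·0.7027 = 32.64 kg
  K2O: 128.0·0.6793 = 86.95 kg
  Al2O3: 81.85·0.6482 + 57.77·0.2709 + 187.6·0.1650 = 99.66 kg
  BaO: 114.9·0.7722 = 88.73 kg
  SiO2: 57.77·0.6390 + 187.6·0.7801 = 183.3 kg
  Li2O: 57.77·0.07480 + 187.6·0.04480 = 12.73 kg
LOI: 81.85·0.3518 + 57.77·0.01530 + 46.45·0.2973 + 114.9·0.2278 + 187.6·0.01010 + 128.0·0.3207 = 112.6 kg
Net of LOI, the glass mass = 616.6 − 112.6 = 504.0 kg (matching Σ of the oxides)
each oxide over glass, ×100, is wt %

Glass mass = 504.0 kg (batch 616.6 − LOI 112.6).
Composition: SrO 6.477%, K2O 17.25%, Al2O3 19.78%, BaO 17.61%, SiO2 36.36%, Li2O 2.525%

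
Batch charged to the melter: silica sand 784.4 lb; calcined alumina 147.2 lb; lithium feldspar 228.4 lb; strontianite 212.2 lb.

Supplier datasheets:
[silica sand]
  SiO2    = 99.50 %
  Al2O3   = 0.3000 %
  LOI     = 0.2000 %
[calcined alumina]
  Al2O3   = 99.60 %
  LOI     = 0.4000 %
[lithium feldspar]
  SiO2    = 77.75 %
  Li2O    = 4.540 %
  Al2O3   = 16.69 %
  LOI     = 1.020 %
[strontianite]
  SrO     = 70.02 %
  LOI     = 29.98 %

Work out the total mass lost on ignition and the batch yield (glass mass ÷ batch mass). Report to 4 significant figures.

All internal work keeps exact precision end to end. Working values are printed with 4-significant-figure rounding on the page. A single rounding yields every reported number. The derived quantities are rebuilt in full float precision (totals, yield, the four compositions, net glass mass, LOI) using the weight values per 1304 lb of glass as they appear in either problem or answer.
Loss on ignition, line by line:
  silica sand: 784.4 × 0.002000 = 1.569 lb
  calcined alumina: 147.2 × 0.004000 = 0.5888 lb
  lithium feldspar: 228.4 × 0.01020 = 2.330 lb
  strontianite: 212.2 × 0.2998 = 63.62 lb
Total LOI = 68.10 lb
Glass = batch − LOI = 1372 − 68.10 = 1304 lb

LOI loss = 68.10 lb; glass = 1304 lb; yield = 95.04%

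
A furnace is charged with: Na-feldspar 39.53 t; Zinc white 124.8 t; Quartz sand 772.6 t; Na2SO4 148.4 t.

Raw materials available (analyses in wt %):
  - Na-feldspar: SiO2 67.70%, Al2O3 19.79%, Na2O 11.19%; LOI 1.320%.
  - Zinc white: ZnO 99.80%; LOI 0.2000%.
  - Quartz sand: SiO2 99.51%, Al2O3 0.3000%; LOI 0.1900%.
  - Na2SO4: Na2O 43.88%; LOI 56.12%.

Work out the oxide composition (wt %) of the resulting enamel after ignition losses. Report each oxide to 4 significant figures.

Glass mass = 999.8 t (batch 1085 − LOI 85.52).
Composition: SiO2 79.57%, Al2O3 1.014%, Na2O 6.955%, ZnO 12.46%

Values along the way appear, rounded to four significant digits, within the worked lines — each numeric step holds full precision at all times; each reported value includes exactly one rounding; the derived quantities (net glass mass, four oxide percentages, the yield, totals, LOI) are carried at full float precision starting from the weights on 999.8 t of glass exactly as printed in the problem or the answer.
Oxide-by-oxide delivered mass:
  SiO2: 39.53·0.6770 + 772.6·0.9951 = 795.6 t
  Al2O3: 39.53·0.1979 + 772.6·0.003000 = 10.14 t
  Na2O: 39.53·0.1119 + 148.4·0.4388 = 69.54 t
  ZnO: 124.8·0.9980 = 124.6 t
LOI: 39.53·0.01320 + 124.8·0.002000 + 772.6·0.001900 + 148.4·0.5612 = 85.52 t
Resulting glass, batch − LOI: 1085 − 85.52 = 999.8 t (consistent with Σ oxide mass)
wt % = oxide mass / glass mass × 100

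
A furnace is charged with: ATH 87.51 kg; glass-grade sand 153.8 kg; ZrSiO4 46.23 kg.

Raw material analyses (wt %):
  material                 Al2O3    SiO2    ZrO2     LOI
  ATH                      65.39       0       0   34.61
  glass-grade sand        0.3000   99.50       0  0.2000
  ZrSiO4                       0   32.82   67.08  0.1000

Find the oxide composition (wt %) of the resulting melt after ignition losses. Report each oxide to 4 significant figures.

Glass mass = 256.9 kg (batch 287.5 − LOI 30.64).
Composition: Al2O3 22.45%, SiO2 65.47%, ZrO2 12.07%

All arithmetic carries full precision all the way through — intermediates are displayed, rounded to 4 significant figures, across the worked steps; every reported number takes just one rounding — the derived quantities (the three compositions, yield, totals, ignition loss, net glass mass) are re-derived in exact precision starting from the weights on 256.9 kg of glass as quoted within the problem or the answer.
Oxide-by-oxide delivered mass:
  Al2O3: 87.51·0.6539 + 153.8·0.003000 = 57.68 kg
  SiO2: 153.8·0.9950 + 46.23·0.3282 = 168.2 kg
  ZrO2: 46.23·0.6708 = 31.01 kg
LOI: 87.51·0.3461 + 153.8·0.002000 + 46.23·0.001000 = 30.64 kg
The glass mass, total less LOI, = 287.5 − 30.64 = 256.9 kg (= the summed oxide contributions)
wt %: oxide over glass, times 100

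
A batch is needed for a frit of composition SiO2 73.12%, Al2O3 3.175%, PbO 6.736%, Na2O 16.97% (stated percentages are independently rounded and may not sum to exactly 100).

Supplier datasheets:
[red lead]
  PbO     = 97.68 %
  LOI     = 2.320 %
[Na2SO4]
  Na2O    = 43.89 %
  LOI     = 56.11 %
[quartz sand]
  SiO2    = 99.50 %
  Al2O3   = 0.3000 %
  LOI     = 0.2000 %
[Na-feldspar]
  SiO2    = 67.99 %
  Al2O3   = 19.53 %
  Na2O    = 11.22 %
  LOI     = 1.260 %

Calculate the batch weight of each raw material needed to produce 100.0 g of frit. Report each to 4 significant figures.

Values along the way are displayed with 4-significant-figure rounding between the steps. Full float precision is carried throughout. Every reported number is rounded exactly once — all derived quantities (the totals, the yield, four oxide percentages, glass mass, LOI) are computed in exact precision from the weighed amounts at 100.0 g of glass exactly as printed in either problem or answer.
Oxide mass targets, per 100.0 g frit:
  SiO2: 73.12% × 100.0 = 73.12 g
  Al2O3: 3.175% × 100.0 = 3.175 g
  PbO: 6.736% × 100.0 = 6.736 g
  Na2O: 16.97% × 100.0 = 16.97 g
A balance pass over the oxides, per the reported batch figures, versus the basis set out (summed amounts equal target values once rounding is allowed for):
  SiO2: 63.04·0.9950 + 15.29·0.6799 = 73.12 g (target 73.12 g)
  Al2O3: 63.04·0.003000 + 15.29·0.1953 = 3.175 g (target 3.175 g)
  PbO: 6.896·0.9768 = 6.736 g (target 6.736 g)
  Na2O: 34.76·0.4389 + 15.29·0.1122 = 16.97 g (target 16.97 g)
Glass mass check: batch total minus LOI = 100.0 g (summing oxide targets gives 100.0 g; versus the stated basis of 100.0 g — differing by rounding only).
Batch total: Σ batch = 120.0 g; loss to ignition Σ batch·LOI = 19.98 g; yield, glass over the total, = 83.35%.

Batch per 100.0 g frit:
  red lead: 6.896 g
  Na2SO4: 34.76 g
  quartz sand: 63.04 g
  Na-feldspar: 15.29 g
Total batch = 120.0 g; LOI loss = 19.98 g; yield = 83.35%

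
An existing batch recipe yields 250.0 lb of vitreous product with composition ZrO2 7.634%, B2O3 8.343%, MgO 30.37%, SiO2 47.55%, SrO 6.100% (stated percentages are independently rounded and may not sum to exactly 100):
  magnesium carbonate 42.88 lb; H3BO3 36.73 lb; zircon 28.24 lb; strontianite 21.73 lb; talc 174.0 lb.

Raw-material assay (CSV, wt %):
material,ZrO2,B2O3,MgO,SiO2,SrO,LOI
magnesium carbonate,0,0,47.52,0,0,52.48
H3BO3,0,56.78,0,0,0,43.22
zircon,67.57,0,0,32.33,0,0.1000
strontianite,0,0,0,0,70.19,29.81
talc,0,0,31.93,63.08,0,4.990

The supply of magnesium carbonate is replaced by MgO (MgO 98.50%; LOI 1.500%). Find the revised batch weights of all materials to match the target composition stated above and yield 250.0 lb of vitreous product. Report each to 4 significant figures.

The whole derivation keeps exact precision at each step. In-progress results are shown (rounded to four significant figures) on the page — a single rounding completes every reported figure; all derived quantities, including LOI, the yield, the five compositions, glass mass, totals, are re-derived starting from the weights at 250.0 lb of glass at exact precision, exactly as shown in problem or answer.
The oxide mass targets at 250.0 lb vitreous product:
  ZrO2: 7.634% × 250.0 = 19.08 lb
  B2O3: 8.343% × 250.0 = 20.86 lb
  MgO: 30.37% × 250.0 = 75.92 lb
  SiO2: 47.55% × 250.0 = 118.9 lb
  SrO: 6.100% × 250.0 = 15.25 lb
Verifying the oxide balance using the reported weights, relative to the basis at hand (each sum matches its target mass given rounding of the digits):
  ZrO2: 28.24·0.6757 = 19.08 lb (target 19.08 lb)
  B2O3: 36.73·0.5678 = 20.86 lb (target 20.86 lb)
  MgO: 20.69·0.9850 + 174.0·0.3193 = 75.94 lb (target 75.92 lb)
  SiO2: 28.24·0.3233 + 174.0·0.6308 = 118.9 lb (target 118.9 lb)
  SrO: 21.73·0.7019 = 15.25 lb (target 15.25 lb)
Glass mass check: batch Σ − ignition loss = 250.0 lb (per-oxide target masses sum to 250.0 lb; with the basis standing at 250.0 lb — rounding explains the deltas).
Whole-batch sum: Σ batch = 281.4 lb; LOI removed, Σ of batch·LOI: 31.37 lb; the yield ratio, glass ÷ batch: 88.85%.

Revised batch per 250.0 lb vitreous product:
  MgO: 20.69 lb
  H3BO3: 36.73 lb
  zircon: 28.24 lb
  strontianite: 21.73 lb
  talc: 174.0 lb
Total batch = 281.4 lb; LOI loss = 31.37 lb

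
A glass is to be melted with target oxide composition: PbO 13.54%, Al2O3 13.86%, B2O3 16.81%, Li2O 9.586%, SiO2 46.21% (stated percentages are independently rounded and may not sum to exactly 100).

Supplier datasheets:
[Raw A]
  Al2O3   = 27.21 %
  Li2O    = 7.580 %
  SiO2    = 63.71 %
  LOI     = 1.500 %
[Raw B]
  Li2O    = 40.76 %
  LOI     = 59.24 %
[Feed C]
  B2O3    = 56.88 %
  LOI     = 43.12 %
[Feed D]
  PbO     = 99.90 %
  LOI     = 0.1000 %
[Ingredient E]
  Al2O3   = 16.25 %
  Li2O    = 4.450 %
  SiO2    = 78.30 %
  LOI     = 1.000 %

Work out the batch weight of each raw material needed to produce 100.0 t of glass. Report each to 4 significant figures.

Batch per 100.0 t glass:
  Raw A: 30.52 t
  Raw B: 14.11 t
  Feed C: 29.55 t
  Feed D: 13.55 t
  Ingredient E: 34.18 t
Total batch = 121.9 t; LOI loss = 21.91 t; yield = 82.02%

Mid-chain values appear (rounded to four significant figures) as written; the working math runs at full precision from first step to last — a single rounding yields every reported value — derived quantities (LOI, the totals, glass mass, the yield, five oxide percentages) are rebuilt in full precision using the weight values at 100.0 t of glass, exactly as shown in the problem or answer text.
Oxide mass targets, per 100.0 t glass:
  PbO: 13.54% × 100.0 = 13.54 t
  Al2O3: 13.86% × 100.0 = 13.86 t
  B2O3: 16.81% × 100.0 = 16.81 t
  Li2O: 9.586% × 100.0 = 9.586 t
  SiO2: 46.21% × 100.0 = 46.21 t
A balance pass over the oxides, applying the batch weights above, under the basis named above (oxide sums agree with the targets net of answer rounding effects):
  PbO: 13.55·0.9990 = 13.54 t (target 13.54 t)
  Al2O3: 30.52·0.2721 + 34.18·0.1625 = 13.86 t (target 13.86 t)
  B2O3: 29.55·0.5688 = 16.81 t (target 16.81 t)
  Li2O: 30.52·0.07580 + 14.11·0.4076 + 34.18·0.04450 = 9.586 t (target 9.586 t)
  SiO2: 30.52·0.6371 + 34.18·0.7830 = 46.21 t (target 46.21 t)
Glass mass check: total batch − LOI = 100.0 t (targets for the oxides total 100.0 t; against the stated basis, 100.0 t — deltas are rounding alone).
Total batch = Σ batch = 121.9 t; the LOI term Σ batch·LOI equals 21.91 t; as yield: glass ÷ batch → 82.02%.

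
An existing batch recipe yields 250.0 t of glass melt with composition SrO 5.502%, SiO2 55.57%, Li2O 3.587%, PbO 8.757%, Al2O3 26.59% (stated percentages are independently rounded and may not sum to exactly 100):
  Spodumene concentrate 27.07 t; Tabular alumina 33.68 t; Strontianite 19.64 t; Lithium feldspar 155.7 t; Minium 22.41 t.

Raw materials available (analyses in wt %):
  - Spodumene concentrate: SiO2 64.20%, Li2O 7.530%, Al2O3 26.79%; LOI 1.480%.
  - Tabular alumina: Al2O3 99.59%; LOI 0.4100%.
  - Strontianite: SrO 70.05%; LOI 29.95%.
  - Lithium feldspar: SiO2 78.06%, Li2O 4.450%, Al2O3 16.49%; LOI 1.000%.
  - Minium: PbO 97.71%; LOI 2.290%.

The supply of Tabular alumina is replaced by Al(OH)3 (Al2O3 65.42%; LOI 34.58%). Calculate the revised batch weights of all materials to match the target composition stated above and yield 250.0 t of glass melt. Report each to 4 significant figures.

Values along the way are displayed, rounded to four significant digits, alongside each step; every computation keeps exact precision through every step — each reported value receives exactly one rounding; all derived quantities are rebuilt at full precision (glass mass, five oxide percentages, LOI, the totals, yield) starting from the weights at 250.0 t of glass, precisely as stated by problem or answer.
Oxide mass targets, per 250.0 t glass melt:
  SrO: 5.502% × 250.0 = 13.76 t
  SiO2: 55.57% × 250.0 = 138.9 t
  Li2O: 3.587% × 250.0 = 8.968 t
  PbO: 8.757% × 250.0 = 21.89 t
  Al2O3: 26.59% × 250.0 = 66.47 t
Checking each oxide sum on the weights just shown, versus the basis set out (sum by sum, the targets are met once rounding is allowed for):
  SrO: 19.64·0.7005 = 13.76 t (target 13.76 t)
  SiO2: 27.07·0.6420 + 155.7·0.7806 = 138.9 t (target 138.9 t)
  Li2O: 27.07·0.07530 + 155.7·0.04450 = 8.967 t (target 8.968 t)
  PbO: 22.41·0.9771 = 21.90 t (target 21.89 t)
  Al2O3: 27.07·0.2679 + 51.28·0.6542 + 155.7·0.1649 = 66.47 t (target 66.47 t)
Glass-mass sanity pass: net batch after ignition = 250.0 t (per-oxide target masses sum to 250.0 t; the stated basis being 250.0 t — rounding explains the deltas).
Whole-batch sum: Σ batch = 276.1 t; LOI removed, Σ of batch·LOI: 26.09 t; yield: glass divided by total = 90.55%.

Revised batch per 250.0 t glass melt:
  Spodumene concentrate: 27.07 t
  Al(OH)3: 51.28 t
  Strontianite: 19.64 t
  Lithium feldspar: 155.7 t
  Minium: 22.41 t
Total batch = 276.1 t; LOI loss = 26.09 t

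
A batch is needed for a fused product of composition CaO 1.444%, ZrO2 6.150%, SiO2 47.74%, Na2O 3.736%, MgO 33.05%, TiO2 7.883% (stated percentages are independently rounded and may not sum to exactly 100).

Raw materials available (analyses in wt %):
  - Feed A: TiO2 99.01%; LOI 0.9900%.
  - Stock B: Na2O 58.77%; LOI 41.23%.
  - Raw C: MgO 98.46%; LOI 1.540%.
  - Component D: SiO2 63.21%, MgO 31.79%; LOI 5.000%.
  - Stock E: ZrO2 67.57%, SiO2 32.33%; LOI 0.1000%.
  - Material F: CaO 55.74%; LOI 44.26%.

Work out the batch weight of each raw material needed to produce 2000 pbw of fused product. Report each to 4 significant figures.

Batch per 2000 pbw fused product:
  Feed A: 159.2 pbw
  Stock B: 127.1 pbw
  Raw C: 213.7 pbw
  Component D: 1417 pbw
  Stock E: 182.0 pbw
  Material F: 51.81 pbw
Total batch = 2151 pbw; LOI loss = 151.2 pbw; yield = 92.97%

The whole derivation holds exact precision at each step; working values are shown, with 4-significant-digit rounding, alongside each step. Every reported value sees exactly one rounding; all derived quantities (net glass mass, ignition loss, the yield, six oxide percentages, totals) are carried starting from the weights at 2000 pbw of glass at full precision precisely as stated by problem or answer.
Target oxide masses per 2000 pbw fused product:
  CaO: 1.444% × 2000 = 28.88 pbw
  ZrO2: 6.150% × 2000 = 123.0 pbw
  SiO2: 47.74% × 2000 = 954.8 pbw
  Na2O: 3.736% × 2000 = 74.72 pbw
  MgO: 33.05% × 2000 = 661.0 pbw
  TiO2: 7.883% × 2000 = 157.7 pbw
Verifying the oxide balance given the weights on record, on the stated basis (oxide sums agree with the targets within answer rounding):
  CaO: 51.81·0.5574 = 28.88 pbw (target 28.88 pbw)
  ZrO2: 182.0·0.6757 = 123.0 pbw (target 123.0 pbw)
  SiO2: 1417·0.6321 + 182.0·0.3233 = 954.5 pbw (target 954.8 pbw)
  Na2O: 127.1·0.5877 = 74.70 pbw (target 74.72 pbw)
  MgO: 213.7·0.9846 + 1417·0.3179 = 660.9 pbw (target 661.0 pbw)
  TiO2: 159.2·0.9901 = 157.6 pbw (target 157.7 pbw)
Mass balance on the glass: Σ batch − LOI loss = 2000 pbw (summing oxide targets gives 2000 pbw; stated basis 2000 pbw — deltas are rounding alone).
Adding the batch up: Σ batch = 2151 pbw; loss to ignition Σ batch·LOI = 151.2 pbw; yield, glass over the total, = 92.97%.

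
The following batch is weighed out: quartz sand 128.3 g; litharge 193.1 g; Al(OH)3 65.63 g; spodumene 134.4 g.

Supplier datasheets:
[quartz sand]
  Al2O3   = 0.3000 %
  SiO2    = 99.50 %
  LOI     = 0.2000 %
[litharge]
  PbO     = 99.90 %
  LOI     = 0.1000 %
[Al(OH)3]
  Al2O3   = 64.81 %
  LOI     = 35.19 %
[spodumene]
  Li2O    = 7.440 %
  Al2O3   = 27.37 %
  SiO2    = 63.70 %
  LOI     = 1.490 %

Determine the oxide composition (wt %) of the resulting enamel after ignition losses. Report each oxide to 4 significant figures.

Mid-chain values appear rounded to 4 significant digits alongside each step — the whole derivation keeps exact precision end to end. Every reported figure is rounded a single time. The derived quantities are carried starting from the weights per 495.9 g of glass at exact precision (four oxide percentages, glass mass, the totals, LOI, the yield) exactly as shown in either problem or answer.
Mass of each oxide from the mix:
  Li2O: 134.4·0.07440 = 9.999 g
  Al2O3: 128.3·0.003000 + 65.63·0.6481 + 134.4·0.2737 = 79.70 g
  PbO: 193.1·0.9990 = 192.9 g
  SiO2: 128.3·0.9950 + 134.4·0.6370 = 213.3 g
LOI: 128.3·0.002000 + 193.1·0.001000 + 65.63·0.3519 + 134.4·0.01490 = 25.55 g
Glass mass = batch − LOI = 521.4 − 25.55 = 495.9 g (matching Σ of the oxides)
each oxide over glass, ×100, is wt %

Glass mass = 495.9 g (batch 521.4 − LOI 25.55).
Composition: Li2O 2.016%, Al2O3 16.07%, PbO 38.90%, SiO2 43.01%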